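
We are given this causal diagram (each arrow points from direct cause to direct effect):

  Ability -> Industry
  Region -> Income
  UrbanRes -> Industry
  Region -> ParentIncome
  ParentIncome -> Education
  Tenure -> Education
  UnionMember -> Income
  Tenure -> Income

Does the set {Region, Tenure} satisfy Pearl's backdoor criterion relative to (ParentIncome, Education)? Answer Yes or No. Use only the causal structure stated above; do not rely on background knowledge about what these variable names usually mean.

Yes

Backdoor paths from ParentIncome to Education (paths whose first edge points into ParentIncome):
  P1: ParentIncome <- Region -> Income <- Tenure -> Education
Condition 1 (no descendant of ParentIncome in the set): holds — descendants of ParentIncome are {Education}; none are in {Region, Tenure}.
Condition 2 (every backdoor path blocked by {Region, Tenure}):
  P1: blocked at fork node Region ∈ conditioning set.
{Region, Tenure} satisfies the backdoor criterion.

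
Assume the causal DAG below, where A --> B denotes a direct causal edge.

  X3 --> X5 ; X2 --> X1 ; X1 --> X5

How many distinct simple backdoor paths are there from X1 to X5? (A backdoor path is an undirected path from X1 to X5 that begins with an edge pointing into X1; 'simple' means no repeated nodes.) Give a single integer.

0

A backdoor path from X1 to X5 is any simple undirected path whose first edge points into X1 (i.e. leaves X1 via a parent).
Parents of X1: {X2}.
No simple path from any parent of X1 reaches X5 without revisiting X1, so there are no backdoor paths.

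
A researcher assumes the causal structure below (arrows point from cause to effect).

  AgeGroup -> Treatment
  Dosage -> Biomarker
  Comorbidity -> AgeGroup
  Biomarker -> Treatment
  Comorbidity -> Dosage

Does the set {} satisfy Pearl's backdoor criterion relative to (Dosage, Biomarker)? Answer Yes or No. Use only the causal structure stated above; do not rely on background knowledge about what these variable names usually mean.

Backdoor paths from Dosage to Biomarker (paths whose first edge points into Dosage):
  P1: Dosage <- Comorbidity -> AgeGroup -> Treatment <- Biomarker
Condition 1 (no descendant of Dosage in the set): holds — descendants of Dosage are {Biomarker, Treatment}; none are in {}.
Condition 2 (every backdoor path blocked by {}):
  P1: blocked at collider Treatment (neither it nor any descendant is in the conditioning set).
{} satisfies the backdoor criterion.

Yes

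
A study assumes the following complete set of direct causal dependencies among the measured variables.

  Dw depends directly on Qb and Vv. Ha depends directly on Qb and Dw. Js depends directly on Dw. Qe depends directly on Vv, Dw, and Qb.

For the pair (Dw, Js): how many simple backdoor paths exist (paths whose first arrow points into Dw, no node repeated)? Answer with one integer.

A backdoor path from Dw to Js is any simple undirected path whose first edge points into Dw (i.e. leaves Dw via a parent).
Parents of Dw: {Qb, Vv}.
No simple path from any parent of Dw reaches Js without revisiting Dw, so there are no backdoor paths.

0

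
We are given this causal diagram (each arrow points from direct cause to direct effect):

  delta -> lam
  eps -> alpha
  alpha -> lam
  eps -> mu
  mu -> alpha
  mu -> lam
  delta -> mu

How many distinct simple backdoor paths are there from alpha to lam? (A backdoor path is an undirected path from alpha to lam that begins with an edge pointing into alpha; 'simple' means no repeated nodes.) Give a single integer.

A backdoor path from alpha to lam is any simple undirected path whose first edge points into alpha (i.e. leaves alpha via a parent).
Parents of alpha: {eps, mu}.
Enumerating:
  P1: alpha <- eps -> mu <- delta -> lam
  P2: alpha <- eps -> mu -> lam
  P3: alpha <- mu <- delta -> lam
  P4: alpha <- mu -> lam
That exhausts the simple backdoor paths. Count: 4.

4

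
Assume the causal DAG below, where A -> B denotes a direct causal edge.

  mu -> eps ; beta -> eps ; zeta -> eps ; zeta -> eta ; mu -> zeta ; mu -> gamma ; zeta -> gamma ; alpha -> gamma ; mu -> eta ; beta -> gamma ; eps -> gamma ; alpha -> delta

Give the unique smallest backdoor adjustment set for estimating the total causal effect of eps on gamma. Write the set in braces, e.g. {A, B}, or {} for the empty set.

Variables eligible for adjustment (non-descendants of eps, excluding eps and gamma): {alpha, beta, delta, eta, mu, zeta}.
Backdoor paths from eps to gamma:
  P1: eps <- beta -> gamma
  P2: eps <- mu -> zeta -> gamma
  P3: eps <- mu -> eta <- zeta -> gamma
  P4: eps <- mu -> gamma
  P5: eps <- zeta <- mu -> gamma
  P6: eps <- zeta -> eta <- mu -> gamma
  P7: eps <- zeta -> gamma
The empty set is not sufficient: P1 (eps <- beta -> gamma) has no collider blocking it and no conditioned non-collider, so it is open.
Try {beta, mu, zeta}:
  P1: blocked at fork node beta ∈ conditioning set.
  P2: blocked at fork node mu ∈ conditioning set.
  P3: blocked at fork node mu ∈ conditioning set.
  P4: blocked at fork node mu ∈ conditioning set.
  P5: blocked at chain node zeta ∈ conditioning set.
  P6: blocked at fork node zeta ∈ conditioning set.
  P7: blocked at fork node zeta ∈ conditioning set.
{beta, mu, zeta} contains no descendant of eps and blocks every backdoor path.
Every element of {beta, mu, zeta} is needed (dropping beta leaves P1 open; dropping mu leaves P4 open; dropping zeta leaves P7 open), so no proper subset is valid.
Among all size-3 subsets of the eligible variables, only {beta, mu, zeta} blocks every backdoor path, so it is the unique smallest valid adjustment set.

{beta, mu, zeta}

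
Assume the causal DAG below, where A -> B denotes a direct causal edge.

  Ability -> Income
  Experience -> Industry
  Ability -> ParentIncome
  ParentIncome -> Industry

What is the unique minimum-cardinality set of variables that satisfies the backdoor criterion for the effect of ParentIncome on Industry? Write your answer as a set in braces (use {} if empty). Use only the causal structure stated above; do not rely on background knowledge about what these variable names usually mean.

{}

Variables eligible for adjustment (non-descendants of ParentIncome, excluding ParentIncome and Industry): {Ability, Experience, Income}.
Backdoor paths from ParentIncome to Industry:
  (none)
With no backdoor paths the empty set already satisfies the criterion, and it is trivially minimal.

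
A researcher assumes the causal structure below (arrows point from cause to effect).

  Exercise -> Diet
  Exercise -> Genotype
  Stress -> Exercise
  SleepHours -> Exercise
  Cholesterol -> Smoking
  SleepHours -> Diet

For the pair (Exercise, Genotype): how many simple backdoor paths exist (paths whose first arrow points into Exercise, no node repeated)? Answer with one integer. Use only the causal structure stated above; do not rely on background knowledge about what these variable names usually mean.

A backdoor path from Exercise to Genotype is any simple undirected path whose first edge points into Exercise (i.e. leaves Exercise via a parent).
Parents of Exercise: {SleepHours, Stress}.
No simple path from any parent of Exercise reaches Genotype without revisiting Exercise, so there are no backdoor paths.

0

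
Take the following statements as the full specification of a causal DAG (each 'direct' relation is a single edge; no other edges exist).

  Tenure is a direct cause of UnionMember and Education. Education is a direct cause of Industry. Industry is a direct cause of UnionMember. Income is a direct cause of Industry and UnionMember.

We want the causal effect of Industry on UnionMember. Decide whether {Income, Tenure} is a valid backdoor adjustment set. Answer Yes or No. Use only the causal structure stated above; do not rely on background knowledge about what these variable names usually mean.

Yes

Backdoor paths from Industry to UnionMember (paths whose first edge points into Industry):
  P1: Industry <- Income -> UnionMember
  P2: Industry <- Education <- Tenure -> UnionMember
Condition 1 (no descendant of Industry in the set): holds — descendants of Industry are {UnionMember}; none are in {Income, Tenure}.
Condition 2 (every backdoor path blocked by {Income, Tenure}):
  P1: blocked at fork node Income ∈ conditioning set.
  P2: blocked at fork node Tenure ∈ conditioning set.
{Income, Tenure} satisfies the backdoor criterion.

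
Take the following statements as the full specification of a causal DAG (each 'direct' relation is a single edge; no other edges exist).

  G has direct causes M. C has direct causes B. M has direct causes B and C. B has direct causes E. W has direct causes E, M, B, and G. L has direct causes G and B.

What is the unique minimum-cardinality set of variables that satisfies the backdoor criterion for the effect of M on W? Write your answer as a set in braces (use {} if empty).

{B}

Variables eligible for adjustment (non-descendants of M, excluding M and W): {B, C, E}.
Backdoor paths from M to W:
  P1: M <- B <- E -> W
  P2: M <- B -> W
  P3: M <- B -> L <- G -> W
  P4: M <- C <- B <- E -> W
  P5: M <- C <- B -> W
  P6: M <- C <- B -> L <- G -> W
The empty set is not sufficient: P1 (M <- B <- E -> W) has no collider blocking it and no conditioned non-collider, so it is open.
Try {B}:
  P1: blocked at chain node B ∈ conditioning set.
  P2: blocked at fork node B ∈ conditioning set.
  P3: blocked at fork node B ∈ conditioning set.
  P4: blocked at chain node B ∈ conditioning set.
  P5: blocked at fork node B ∈ conditioning set.
  P6: blocked at fork node B ∈ conditioning set.
{B} contains no descendant of M and blocks every backdoor path.
No other singleton works — e.g. {E} leaves P2 open — so {B} is the unique smallest valid adjustment set.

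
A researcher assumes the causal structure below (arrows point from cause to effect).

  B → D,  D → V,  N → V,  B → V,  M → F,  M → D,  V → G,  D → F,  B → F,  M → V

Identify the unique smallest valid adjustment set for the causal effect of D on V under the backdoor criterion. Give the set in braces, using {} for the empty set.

Variables eligible for adjustment (non-descendants of D, excluding D and V): {B, M, N}.
Backdoor paths from D to V:
  P1: D <- B -> V
  P2: D <- B -> F <- M -> V
  P3: D <- M -> V
  P4: D <- M -> F <- B -> V
The empty set is not sufficient: P1 (D <- B -> V) has no collider blocking it and no conditioned non-collider, so it is open.
Try {B, M}:
  P1: blocked at fork node B ∈ conditioning set.
  P2: blocked at fork node B ∈ conditioning set.
  P3: blocked at fork node M ∈ conditioning set.
  P4: blocked at fork node M ∈ conditioning set.
{B, M} contains no descendant of D and blocks every backdoor path.
Every element of {B, M} is needed (dropping B leaves P1 open; dropping M leaves P3 open), so no proper subset is valid.
Among all size-2 subsets of the eligible variables, only {B, M} blocks every backdoor path, so it is the unique smallest valid adjustment set.

{B, M}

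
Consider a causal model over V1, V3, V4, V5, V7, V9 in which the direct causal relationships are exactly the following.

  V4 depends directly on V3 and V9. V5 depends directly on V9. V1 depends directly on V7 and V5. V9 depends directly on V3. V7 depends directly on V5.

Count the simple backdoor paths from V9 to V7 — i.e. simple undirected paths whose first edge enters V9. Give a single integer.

0

A backdoor path from V9 to V7 is any simple undirected path whose first edge points into V9 (i.e. leaves V9 via a parent).
Parents of V9: {V3}.
No simple path from any parent of V9 reaches V7 without revisiting V9, so there are no backdoor paths.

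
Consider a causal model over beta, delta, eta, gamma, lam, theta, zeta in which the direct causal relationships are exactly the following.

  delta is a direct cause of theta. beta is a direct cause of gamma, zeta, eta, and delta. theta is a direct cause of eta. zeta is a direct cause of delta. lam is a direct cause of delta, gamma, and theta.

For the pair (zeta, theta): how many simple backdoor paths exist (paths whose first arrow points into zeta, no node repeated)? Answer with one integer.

5

A backdoor path from zeta to theta is any simple undirected path whose first edge points into zeta (i.e. leaves zeta via a parent).
Parents of zeta: {beta}.
Enumerating:
  P1: zeta <- beta -> delta <- lam -> theta
  P2: zeta <- beta -> delta -> theta
  P3: zeta <- beta -> gamma <- lam -> delta -> theta
  P4: zeta <- beta -> gamma <- lam -> theta
  P5: zeta <- beta -> eta <- theta
That exhausts the simple backdoor paths. Count: 5.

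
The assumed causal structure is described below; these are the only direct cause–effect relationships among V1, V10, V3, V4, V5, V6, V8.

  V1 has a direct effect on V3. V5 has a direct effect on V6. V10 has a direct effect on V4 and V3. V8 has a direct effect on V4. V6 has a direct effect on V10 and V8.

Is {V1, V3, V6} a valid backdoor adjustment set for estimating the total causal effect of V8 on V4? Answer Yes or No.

Yes

Backdoor paths from V8 to V4 (paths whose first edge points into V8):
  P1: V8 <- V6 -> V10 -> V4
Condition 1 (no descendant of V8 in the set): holds — descendants of V8 are {V4}; none are in {V1, V3, V6}.
Condition 2 (every backdoor path blocked by {V1, V3, V6}):
  P1: blocked at fork node V6 ∈ conditioning set.
{V1, V3, V6} satisfies the backdoor criterion.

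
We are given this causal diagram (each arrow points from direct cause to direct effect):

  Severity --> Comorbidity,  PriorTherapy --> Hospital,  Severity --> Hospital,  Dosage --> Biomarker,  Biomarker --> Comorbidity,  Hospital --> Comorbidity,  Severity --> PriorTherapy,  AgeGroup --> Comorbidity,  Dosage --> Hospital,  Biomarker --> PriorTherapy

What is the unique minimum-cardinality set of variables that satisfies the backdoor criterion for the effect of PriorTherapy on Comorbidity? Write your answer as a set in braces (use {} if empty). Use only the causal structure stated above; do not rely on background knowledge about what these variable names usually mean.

Variables eligible for adjustment (non-descendants of PriorTherapy, excluding PriorTherapy and Comorbidity): {AgeGroup, Biomarker, Dosage, Severity}.
Backdoor paths from PriorTherapy to Comorbidity:
  P1: PriorTherapy <- Biomarker <- Dosage -> Hospital <- Severity -> Comorbidity
  P2: PriorTherapy <- Biomarker <- Dosage -> Hospital -> Comorbidity
  P3: PriorTherapy <- Biomarker -> Comorbidity
  P4: PriorTherapy <- Severity -> Hospital <- Dosage -> Biomarker -> Comorbidity
  P5: PriorTherapy <- Severity -> Hospital -> Comorbidity
  P6: PriorTherapy <- Severity -> Comorbidity
The empty set is not sufficient: P2 (PriorTherapy <- Biomarker <- Dosage -> Hospital -> Comorbidity) has no collider blocking it and no conditioned non-collider, so it is open.
Try {Biomarker, Severity}:
  P1: blocked at chain node Biomarker ∈ conditioning set.
  P2: blocked at chain node Biomarker ∈ conditioning set.
  P3: blocked at fork node Biomarker ∈ conditioning set.
  P4: blocked at fork node Severity ∈ conditioning set.
  P5: blocked at fork node Severity ∈ conditioning set.
  P6: blocked at fork node Severity ∈ conditioning set.
{Biomarker, Severity} contains no descendant of PriorTherapy and blocks every backdoor path.
Every element of {Biomarker, Severity} is needed (dropping Biomarker leaves P2 open; dropping Severity leaves P5 open), so no proper subset is valid.
Among all size-2 subsets of the eligible variables, only {Biomarker, Severity} blocks every backdoor path, so it is the unique smallest valid adjustment set.

{Biomarker, Severity}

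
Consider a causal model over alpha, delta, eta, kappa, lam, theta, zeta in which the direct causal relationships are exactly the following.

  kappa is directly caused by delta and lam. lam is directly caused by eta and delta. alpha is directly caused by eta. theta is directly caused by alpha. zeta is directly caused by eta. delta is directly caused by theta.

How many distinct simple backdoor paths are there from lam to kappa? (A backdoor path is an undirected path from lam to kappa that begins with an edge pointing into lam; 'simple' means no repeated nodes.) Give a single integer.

A backdoor path from lam to kappa is any simple undirected path whose first edge points into lam (i.e. leaves lam via a parent).
Parents of lam: {delta, eta}.
Enumerating:
  P1: lam <- eta -> alpha -> theta -> delta -> kappa
  P2: lam <- delta -> kappa
That exhausts the simple backdoor paths. Count: 2.

2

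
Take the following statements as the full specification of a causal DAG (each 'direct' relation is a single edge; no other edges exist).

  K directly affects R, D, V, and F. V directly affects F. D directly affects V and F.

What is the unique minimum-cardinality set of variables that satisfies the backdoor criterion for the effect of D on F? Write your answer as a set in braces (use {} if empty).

{K}

Variables eligible for adjustment (non-descendants of D, excluding D and F): {K, R}.
Backdoor paths from D to F:
  P1: D <- K -> V -> F
  P2: D <- K -> F
The empty set is not sufficient: P1 (D <- K -> V -> F) has no collider blocking it and no conditioned non-collider, so it is open.
Try {K}:
  P1: blocked at fork node K ∈ conditioning set.
  P2: blocked at fork node K ∈ conditioning set.
{K} contains no descendant of D and blocks every backdoor path.
No other singleton works — e.g. {R} leaves P1 open — so {K} is the unique smallest valid adjustment set.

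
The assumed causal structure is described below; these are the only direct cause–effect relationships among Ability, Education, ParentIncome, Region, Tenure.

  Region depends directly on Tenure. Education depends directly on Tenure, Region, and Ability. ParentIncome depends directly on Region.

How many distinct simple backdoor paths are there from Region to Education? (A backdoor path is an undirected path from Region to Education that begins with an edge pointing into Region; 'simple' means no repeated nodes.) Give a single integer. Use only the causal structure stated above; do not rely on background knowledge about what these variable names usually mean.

A backdoor path from Region to Education is any simple undirected path whose first edge points into Region (i.e. leaves Region via a parent).
Parents of Region: {Tenure}.
Enumerating:
  P1: Region <- Tenure -> Education
That exhausts the simple backdoor paths. Count: 1.

1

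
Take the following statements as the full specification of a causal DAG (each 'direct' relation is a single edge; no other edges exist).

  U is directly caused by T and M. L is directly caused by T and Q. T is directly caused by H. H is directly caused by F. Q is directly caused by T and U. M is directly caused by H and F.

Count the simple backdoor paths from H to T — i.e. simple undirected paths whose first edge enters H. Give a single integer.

3

A backdoor path from H to T is any simple undirected path whose first edge points into H (i.e. leaves H via a parent).
Parents of H: {F}.
Enumerating:
  P1: H <- F -> M -> U <- T
  P2: H <- F -> M -> U -> Q <- T
  P3: H <- F -> M -> U -> Q -> L <- T
That exhausts the simple backdoor paths. Count: 3.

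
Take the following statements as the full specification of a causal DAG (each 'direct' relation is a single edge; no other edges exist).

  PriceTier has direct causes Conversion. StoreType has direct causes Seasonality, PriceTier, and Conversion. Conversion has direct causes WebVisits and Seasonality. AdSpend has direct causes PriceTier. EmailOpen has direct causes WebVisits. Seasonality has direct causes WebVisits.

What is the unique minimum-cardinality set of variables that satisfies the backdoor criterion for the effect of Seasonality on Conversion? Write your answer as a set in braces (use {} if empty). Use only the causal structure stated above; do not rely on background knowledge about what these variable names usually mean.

Variables eligible for adjustment (non-descendants of Seasonality, excluding Seasonality and Conversion): {EmailOpen, WebVisits}.
Backdoor paths from Seasonality to Conversion:
  P1: Seasonality <- WebVisits -> Conversion
The empty set is not sufficient: P1 (Seasonality <- WebVisits -> Conversion) has no collider blocking it and no conditioned non-collider, so it is open.
Try {WebVisits}:
  P1: blocked at fork node WebVisits ∈ conditioning set.
{WebVisits} contains no descendant of Seasonality and blocks every backdoor path.
No other singleton works — e.g. {EmailOpen} leaves P1 open — so {WebVisits} is the unique smallest valid adjustment set.

{WebVisits}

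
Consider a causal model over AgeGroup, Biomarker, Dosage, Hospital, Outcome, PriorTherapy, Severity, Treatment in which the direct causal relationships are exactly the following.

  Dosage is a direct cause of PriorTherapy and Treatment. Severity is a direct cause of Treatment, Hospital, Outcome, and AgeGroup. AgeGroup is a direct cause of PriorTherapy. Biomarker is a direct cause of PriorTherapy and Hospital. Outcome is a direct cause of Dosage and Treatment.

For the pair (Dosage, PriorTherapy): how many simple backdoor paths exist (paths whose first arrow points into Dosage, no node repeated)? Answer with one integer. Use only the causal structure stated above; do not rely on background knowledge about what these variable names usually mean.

A backdoor path from Dosage to PriorTherapy is any simple undirected path whose first edge points into Dosage (i.e. leaves Dosage via a parent).
Parents of Dosage: {Outcome}.
Enumerating:
  P1: Dosage <- Outcome <- Severity -> AgeGroup -> PriorTherapy
  P2: Dosage <- Outcome <- Severity -> Hospital <- Biomarker -> PriorTherapy
  P3: Dosage <- Outcome -> Treatment <- Severity -> AgeGroup -> PriorTherapy
  P4: Dosage <- Outcome -> Treatment <- Severity -> Hospital <- Biomarker -> PriorTherapy
That exhausts the simple backdoor paths. Count: 4.

4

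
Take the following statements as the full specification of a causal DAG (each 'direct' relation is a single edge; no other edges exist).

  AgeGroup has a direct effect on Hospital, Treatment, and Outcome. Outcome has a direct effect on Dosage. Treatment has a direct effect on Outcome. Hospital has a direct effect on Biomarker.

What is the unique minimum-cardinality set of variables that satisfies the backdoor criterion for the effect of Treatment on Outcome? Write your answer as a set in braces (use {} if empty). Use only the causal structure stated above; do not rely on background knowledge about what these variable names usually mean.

{AgeGroup}

Variables eligible for adjustment (non-descendants of Treatment, excluding Treatment and Outcome): {AgeGroup, Biomarker, Hospital}.
Backdoor paths from Treatment to Outcome:
  P1: Treatment <- AgeGroup -> Outcome
The empty set is not sufficient: P1 (Treatment <- AgeGroup -> Outcome) has no collider blocking it and no conditioned non-collider, so it is open.
Try {AgeGroup}:
  P1: blocked at fork node AgeGroup ∈ conditioning set.
{AgeGroup} contains no descendant of Treatment and blocks every backdoor path.
No other singleton works — e.g. {Hospital} leaves P1 open — so {AgeGroup} is the unique smallest valid adjustment set.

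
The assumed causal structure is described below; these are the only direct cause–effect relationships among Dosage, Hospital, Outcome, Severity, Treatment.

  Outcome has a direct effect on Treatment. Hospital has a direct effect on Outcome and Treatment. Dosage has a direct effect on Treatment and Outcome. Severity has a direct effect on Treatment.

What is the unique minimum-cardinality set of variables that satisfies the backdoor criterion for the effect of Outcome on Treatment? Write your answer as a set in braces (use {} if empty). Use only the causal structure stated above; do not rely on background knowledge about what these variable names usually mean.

Variables eligible for adjustment (non-descendants of Outcome, excluding Outcome and Treatment): {Dosage, Hospital, Severity}.
Backdoor paths from Outcome to Treatment:
  P1: Outcome <- Hospital -> Treatment
  P2: Outcome <- Dosage -> Treatment
The empty set is not sufficient: P1 (Outcome <- Hospital -> Treatment) has no collider blocking it and no conditioned non-collider, so it is open.
Try {Dosage, Hospital}:
  P1: blocked at fork node Hospital ∈ conditioning set.
  P2: blocked at fork node Dosage ∈ conditioning set.
{Dosage, Hospital} contains no descendant of Outcome and blocks every backdoor path.
Every element of {Dosage, Hospital} is needed (dropping Dosage leaves P2 open; dropping Hospital leaves P1 open), so no proper subset is valid.
Among all size-2 subsets of the eligible variables, only {Dosage, Hospital} blocks every backdoor path, so it is the unique smallest valid adjustment set.

{Dosage, Hospital}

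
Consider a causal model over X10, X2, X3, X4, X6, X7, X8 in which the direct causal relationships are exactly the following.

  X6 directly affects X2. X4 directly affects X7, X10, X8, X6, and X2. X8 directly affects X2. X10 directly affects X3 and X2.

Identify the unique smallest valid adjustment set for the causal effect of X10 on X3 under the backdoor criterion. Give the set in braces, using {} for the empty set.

Variables eligible for adjustment (non-descendants of X10, excluding X10 and X3): {X4, X6, X7, X8}.
Backdoor paths from X10 to X3:
  (none)
With no backdoor paths the empty set already satisfies the criterion, and it is trivially minimal.

{}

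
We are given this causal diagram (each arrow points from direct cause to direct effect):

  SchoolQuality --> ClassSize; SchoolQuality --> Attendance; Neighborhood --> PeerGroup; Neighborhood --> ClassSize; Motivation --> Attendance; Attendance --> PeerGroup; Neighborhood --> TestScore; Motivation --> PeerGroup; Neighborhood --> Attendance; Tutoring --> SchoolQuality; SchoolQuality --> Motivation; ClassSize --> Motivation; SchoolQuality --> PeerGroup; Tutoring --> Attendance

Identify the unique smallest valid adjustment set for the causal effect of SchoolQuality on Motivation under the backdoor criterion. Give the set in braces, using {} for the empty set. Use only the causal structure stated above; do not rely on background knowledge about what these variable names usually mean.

Variables eligible for adjustment (non-descendants of SchoolQuality, excluding SchoolQuality and Motivation): {Neighborhood, TestScore, Tutoring}.
Backdoor paths from SchoolQuality to Motivation:
  P1: SchoolQuality <- Tutoring -> Attendance <- Neighborhood -> ClassSize -> Motivation
  P2: SchoolQuality <- Tutoring -> Attendance <- Neighborhood -> PeerGroup <- Motivation
  P3: SchoolQuality <- Tutoring -> Attendance <- Motivation
  P4: SchoolQuality <- Tutoring -> Attendance -> PeerGroup <- Neighborhood -> ClassSize -> Motivation
  P5: SchoolQuality <- Tutoring -> Attendance -> PeerGroup <- Motivation
Each backdoor path contains an unconditioned collider, so every path is already blocked with the empty conditioning set:
  P1: blocked at collider Attendance (neither it nor any descendant is in the conditioning set).
  P2: blocked at collider Attendance (neither it nor any descendant is in the conditioning set).
  P3: blocked at collider Attendance (neither it nor any descendant is in the conditioning set).
  P4: blocked at collider PeerGroup (neither it nor any descendant is in the conditioning set).
  P5: blocked at collider PeerGroup (neither it nor any descendant is in the conditioning set).
The empty set is therefore the unique smallest valid set.

{}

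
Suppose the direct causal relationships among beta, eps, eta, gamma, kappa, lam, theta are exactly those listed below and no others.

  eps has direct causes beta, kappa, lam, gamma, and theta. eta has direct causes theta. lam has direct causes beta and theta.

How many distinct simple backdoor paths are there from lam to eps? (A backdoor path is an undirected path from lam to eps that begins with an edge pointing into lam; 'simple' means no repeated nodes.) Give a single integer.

2

A backdoor path from lam to eps is any simple undirected path whose first edge points into lam (i.e. leaves lam via a parent).
Parents of lam: {beta, theta}.
Enumerating:
  P1: lam <- beta -> eps
  P2: lam <- theta -> eps
That exhausts the simple backdoor paths. Count: 2.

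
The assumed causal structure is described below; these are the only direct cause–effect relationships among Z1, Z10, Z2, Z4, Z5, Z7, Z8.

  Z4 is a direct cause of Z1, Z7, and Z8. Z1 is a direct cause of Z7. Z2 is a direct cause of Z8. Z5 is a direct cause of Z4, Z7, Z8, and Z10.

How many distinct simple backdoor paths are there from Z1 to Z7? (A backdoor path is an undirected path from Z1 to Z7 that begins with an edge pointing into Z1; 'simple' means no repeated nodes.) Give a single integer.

A backdoor path from Z1 to Z7 is any simple undirected path whose first edge points into Z1 (i.e. leaves Z1 via a parent).
Parents of Z1: {Z4}.
Enumerating:
  P1: Z1 <- Z4 <- Z5 -> Z7
  P2: Z1 <- Z4 -> Z7
  P3: Z1 <- Z4 -> Z8 <- Z5 -> Z7
That exhausts the simple backdoor paths. Count: 3.

3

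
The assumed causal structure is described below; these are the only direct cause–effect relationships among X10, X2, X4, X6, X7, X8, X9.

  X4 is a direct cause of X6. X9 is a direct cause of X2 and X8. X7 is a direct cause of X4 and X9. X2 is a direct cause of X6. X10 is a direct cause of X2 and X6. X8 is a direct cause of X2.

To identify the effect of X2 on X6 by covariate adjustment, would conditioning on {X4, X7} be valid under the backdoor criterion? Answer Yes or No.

No

Backdoor paths from X2 to X6 (paths whose first edge points into X2):
  P1: X2 <- X9 <- X7 -> X4 -> X6
  P2: X2 <- X8 <- X9 <- X7 -> X4 -> X6
  P3: X2 <- X10 -> X6
Condition 1 (no descendant of X2 in the set): holds — descendants of X2 are {X6}; none are in {X4, X7}.
Condition 2 (every backdoor path blocked by {X4, X7}):
  P1: blocked at fork node X7 ∈ conditioning set.
  P2: blocked at fork node X7 ∈ conditioning set.
  P3: open — no interior node is in the conditioning set.
{X4, X7} does not satisfy the backdoor criterion.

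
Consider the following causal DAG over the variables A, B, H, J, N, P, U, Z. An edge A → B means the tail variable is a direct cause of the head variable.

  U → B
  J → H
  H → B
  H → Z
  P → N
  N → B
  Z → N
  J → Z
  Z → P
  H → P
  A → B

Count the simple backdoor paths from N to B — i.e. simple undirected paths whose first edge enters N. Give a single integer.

A backdoor path from N to B is any simple undirected path whose first edge points into N (i.e. leaves N via a parent).
Parents of N: {P, Z}.
Enumerating:
  P1: N <- Z <- J -> H -> B
  P2: N <- Z <- H -> B
  P3: N <- Z -> P <- H -> B
  P4: N <- P <- H -> B
  P5: N <- P <- Z <- J -> H -> B
  P6: N <- P <- Z <- H -> B
That exhausts the simple backdoor paths. Count: 6.

6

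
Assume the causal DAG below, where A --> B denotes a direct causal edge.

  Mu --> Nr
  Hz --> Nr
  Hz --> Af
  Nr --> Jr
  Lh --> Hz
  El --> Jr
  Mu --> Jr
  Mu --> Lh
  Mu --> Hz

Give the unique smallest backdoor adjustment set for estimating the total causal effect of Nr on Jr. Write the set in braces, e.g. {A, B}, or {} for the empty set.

{Mu}

Variables eligible for adjustment (non-descendants of Nr, excluding Nr and Jr): {Af, El, Hz, Lh, Mu}.
Backdoor paths from Nr to Jr:
  P1: Nr <- Mu -> Jr
  P2: Nr <- Hz <- Mu -> Jr
  P3: Nr <- Hz <- Lh <- Mu -> Jr
The empty set is not sufficient: P1 (Nr <- Mu -> Jr) has no collider blocking it and no conditioned non-collider, so it is open.
Try {Mu}:
  P1: blocked at fork node Mu ∈ conditioning set.
  P2: blocked at fork node Mu ∈ conditioning set.
  P3: blocked at fork node Mu ∈ conditioning set.
{Mu} contains no descendant of Nr and blocks every backdoor path.
No other singleton works — e.g. {Lh} leaves P1 open — so {Mu} is the unique smallest valid adjustment set.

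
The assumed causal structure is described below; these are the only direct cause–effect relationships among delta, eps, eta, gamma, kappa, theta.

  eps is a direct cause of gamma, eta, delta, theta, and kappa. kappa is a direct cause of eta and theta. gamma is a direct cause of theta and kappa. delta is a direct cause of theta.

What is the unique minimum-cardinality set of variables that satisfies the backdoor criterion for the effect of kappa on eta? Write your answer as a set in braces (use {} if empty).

Variables eligible for adjustment (non-descendants of kappa, excluding kappa and eta): {delta, eps, gamma}.
Backdoor paths from kappa to eta:
  P1: kappa <- eps -> eta
  P2: kappa <- gamma <- eps -> eta
  P3: kappa <- gamma -> theta <- eps -> eta
  P4: kappa <- gamma -> theta <- delta <- eps -> eta
The empty set is not sufficient: P1 (kappa <- eps -> eta) has no collider blocking it and no conditioned non-collider, so it is open.
Try {eps}:
  P1: blocked at fork node eps ∈ conditioning set.
  P2: blocked at fork node eps ∈ conditioning set.
  P3: blocked at collider theta (neither it nor any descendant is in the conditioning set).
  P4: blocked at collider theta (neither it nor any descendant is in the conditioning set).
{eps} contains no descendant of kappa and blocks every backdoor path.
No other singleton works — e.g. {gamma} leaves P1 open — so {eps} is the unique smallest valid adjustment set.

{eps}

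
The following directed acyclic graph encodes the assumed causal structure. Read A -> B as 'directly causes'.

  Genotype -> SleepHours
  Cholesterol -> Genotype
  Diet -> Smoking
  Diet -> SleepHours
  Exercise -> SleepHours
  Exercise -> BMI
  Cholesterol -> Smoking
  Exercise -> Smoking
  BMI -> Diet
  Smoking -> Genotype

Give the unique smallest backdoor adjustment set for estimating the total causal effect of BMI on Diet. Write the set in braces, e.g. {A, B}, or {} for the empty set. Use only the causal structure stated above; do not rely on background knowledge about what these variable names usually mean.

{}

Variables eligible for adjustment (non-descendants of BMI, excluding BMI and Diet): {Cholesterol, Exercise}.
Backdoor paths from BMI to Diet:
  P1: BMI <- Exercise -> Smoking <- Cholesterol -> Genotype -> SleepHours <- Diet
  P2: BMI <- Exercise -> Smoking <- Diet
  P3: BMI <- Exercise -> Smoking -> Genotype -> SleepHours <- Diet
  P4: BMI <- Exercise -> SleepHours <- Diet
  P5: BMI <- Exercise -> SleepHours <- Genotype <- Cholesterol -> Smoking <- Diet
  P6: BMI <- Exercise -> SleepHours <- Genotype <- Smoking <- Diet
Each backdoor path contains an unconditioned collider, so every path is already blocked with the empty conditioning set:
  P1: blocked at collider Smoking (neither it nor any descendant is in the conditioning set).
  P2: blocked at collider Smoking (neither it nor any descendant is in the conditioning set).
  P3: blocked at collider SleepHours (neither it nor any descendant is in the conditioning set).
  P4: blocked at collider SleepHours (neither it nor any descendant is in the conditioning set).
  P5: blocked at collider SleepHours (neither it nor any descendant is in the conditioning set).
  P6: blocked at collider SleepHours (neither it nor any descendant is in the conditioning set).
The empty set is therefore the unique smallest valid set.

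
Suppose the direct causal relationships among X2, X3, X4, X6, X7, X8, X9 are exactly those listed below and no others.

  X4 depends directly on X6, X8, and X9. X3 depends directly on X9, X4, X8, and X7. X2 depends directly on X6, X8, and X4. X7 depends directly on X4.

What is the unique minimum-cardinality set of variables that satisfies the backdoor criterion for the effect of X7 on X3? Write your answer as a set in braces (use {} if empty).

{X4}

Variables eligible for adjustment (non-descendants of X7, excluding X7 and X3): {X2, X4, X6, X8, X9}.
Backdoor paths from X7 to X3:
  P1: X7 <- X4 <- X6 -> X2 <- X8 -> X3
  P2: X7 <- X4 <- X9 -> X3
  P3: X7 <- X4 <- X8 -> X3
  P4: X7 <- X4 -> X2 <- X8 -> X3
  P5: X7 <- X4 -> X3
The empty set is not sufficient: P2 (X7 <- X4 <- X9 -> X3) has no collider blocking it and no conditioned non-collider, so it is open.
Try {X4}:
  P1: blocked at chain node X4 ∈ conditioning set.
  P2: blocked at chain node X4 ∈ conditioning set.
  P3: blocked at chain node X4 ∈ conditioning set.
  P4: blocked at fork node X4 ∈ conditioning set.
  P5: blocked at fork node X4 ∈ conditioning set.
{X4} contains no descendant of X7 and blocks every backdoor path.
No other singleton works — e.g. {X6} leaves P2 open — so {X4} is the unique smallest valid adjustment set.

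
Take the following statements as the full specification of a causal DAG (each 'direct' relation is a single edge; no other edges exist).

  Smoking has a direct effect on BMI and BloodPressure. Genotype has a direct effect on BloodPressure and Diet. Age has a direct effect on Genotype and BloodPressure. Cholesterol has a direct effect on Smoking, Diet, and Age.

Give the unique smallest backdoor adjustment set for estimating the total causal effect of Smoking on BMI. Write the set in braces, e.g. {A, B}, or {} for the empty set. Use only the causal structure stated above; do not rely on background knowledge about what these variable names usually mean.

Variables eligible for adjustment (non-descendants of Smoking, excluding Smoking and BMI): {Age, Cholesterol, Diet, Genotype}.
Backdoor paths from Smoking to BMI:
  (none)
With no backdoor paths the empty set already satisfies the criterion, and it is trivially minimal.

{}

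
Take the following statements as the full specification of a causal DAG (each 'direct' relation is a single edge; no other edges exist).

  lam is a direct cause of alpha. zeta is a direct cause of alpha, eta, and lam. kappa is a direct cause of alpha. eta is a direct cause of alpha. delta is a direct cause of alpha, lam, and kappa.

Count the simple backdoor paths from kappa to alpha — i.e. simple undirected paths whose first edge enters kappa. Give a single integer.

A backdoor path from kappa to alpha is any simple undirected path whose first edge points into kappa (i.e. leaves kappa via a parent).
Parents of kappa: {delta}.
Enumerating:
  P1: kappa <- delta -> lam <- zeta -> eta -> alpha
  P2: kappa <- delta -> lam <- zeta -> alpha
  P3: kappa <- delta -> lam -> alpha
  P4: kappa <- delta -> alpha
That exhausts the simple backdoor paths. Count: 4.

4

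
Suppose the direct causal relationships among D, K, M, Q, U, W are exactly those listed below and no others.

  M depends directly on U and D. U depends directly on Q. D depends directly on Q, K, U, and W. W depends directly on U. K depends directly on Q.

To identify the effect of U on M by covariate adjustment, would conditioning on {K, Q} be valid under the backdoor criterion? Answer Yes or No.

Yes

Backdoor paths from U to M (paths whose first edge points into U):
  P1: U <- Q -> K -> D -> M
  P2: U <- Q -> D -> M
Condition 1 (no descendant of U in the set): holds — descendants of U are {D, M, W}; none are in {K, Q}.
Condition 2 (every backdoor path blocked by {K, Q}):
  P1: blocked at fork node Q ∈ conditioning set.
  P2: blocked at fork node Q ∈ conditioning set.
{K, Q} satisfies the backdoor criterion.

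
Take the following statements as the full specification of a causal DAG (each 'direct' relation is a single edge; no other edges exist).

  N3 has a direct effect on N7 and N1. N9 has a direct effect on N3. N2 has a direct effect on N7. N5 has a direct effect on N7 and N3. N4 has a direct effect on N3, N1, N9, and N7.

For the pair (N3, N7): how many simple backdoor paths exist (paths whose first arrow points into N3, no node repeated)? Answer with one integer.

3

A backdoor path from N3 to N7 is any simple undirected path whose first edge points into N3 (i.e. leaves N3 via a parent).
Parents of N3: {N4, N5, N9}.
Enumerating:
  P1: N3 <- N4 -> N7
  P2: N3 <- N9 <- N4 -> N7
  P3: N3 <- N5 -> N7
That exhausts the simple backdoor paths. Count: 3.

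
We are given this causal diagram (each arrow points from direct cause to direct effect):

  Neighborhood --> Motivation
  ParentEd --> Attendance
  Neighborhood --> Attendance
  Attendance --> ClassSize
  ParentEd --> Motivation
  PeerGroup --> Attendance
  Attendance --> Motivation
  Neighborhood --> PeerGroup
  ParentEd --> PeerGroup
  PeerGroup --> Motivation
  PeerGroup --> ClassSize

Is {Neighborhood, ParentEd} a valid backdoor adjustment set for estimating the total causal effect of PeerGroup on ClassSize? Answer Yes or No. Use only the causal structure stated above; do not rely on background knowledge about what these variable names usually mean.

Yes

Backdoor paths from PeerGroup to ClassSize (paths whose first edge points into PeerGroup):
  P1: PeerGroup <- Neighborhood -> Attendance -> ClassSize
  P2: PeerGroup <- Neighborhood -> Motivation <- ParentEd -> Attendance -> ClassSize
  P3: PeerGroup <- Neighborhood -> Motivation <- Attendance -> ClassSize
  P4: PeerGroup <- ParentEd -> Attendance -> ClassSize
  P5: PeerGroup <- ParentEd -> Motivation <- Neighborhood -> Attendance -> ClassSize
  P6: PeerGroup <- ParentEd -> Motivation <- Attendance -> ClassSize
Condition 1 (no descendant of PeerGroup in the set): holds — descendants of PeerGroup are {Attendance, ClassSize, Motivation}; none are in {Neighborhood, ParentEd}.
Condition 2 (every backdoor path blocked by {Neighborhood, ParentEd}):
  P1: blocked at fork node Neighborhood ∈ conditioning set.
  P2: blocked at fork node Neighborhood ∈ conditioning set.
  P3: blocked at fork node Neighborhood ∈ conditioning set.
  P4: blocked at fork node ParentEd ∈ conditioning set.
  P5: blocked at fork node ParentEd ∈ conditioning set.
  P6: blocked at fork node ParentEd ∈ conditioning set.
{Neighborhood, ParentEd} satisfies the backdoor criterion.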